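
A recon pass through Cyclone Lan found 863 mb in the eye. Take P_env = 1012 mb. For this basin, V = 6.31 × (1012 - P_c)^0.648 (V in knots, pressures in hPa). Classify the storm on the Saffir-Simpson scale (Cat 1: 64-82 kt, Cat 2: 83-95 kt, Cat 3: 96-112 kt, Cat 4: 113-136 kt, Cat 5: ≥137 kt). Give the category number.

ΔP = 1012 − 863 = 149 mb.
V ≈ 6.31 × 149^0.648 = 6.31 × 25.60 ≈ 162 kt.
162 kt falls in the Category 5 band.

5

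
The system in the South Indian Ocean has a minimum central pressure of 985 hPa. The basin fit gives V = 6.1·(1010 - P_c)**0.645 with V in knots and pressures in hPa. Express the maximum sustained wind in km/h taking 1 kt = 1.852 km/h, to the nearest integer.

ΔP = 1010 − 985 = 25 hPa.
V ≈ 6.1 × 25^0.645 = 6.1 × 7.974 ≈ 48.641 kt.
48.641 × 1.852 ≈ 90.08 km/h → 90 km/h.

90 km/h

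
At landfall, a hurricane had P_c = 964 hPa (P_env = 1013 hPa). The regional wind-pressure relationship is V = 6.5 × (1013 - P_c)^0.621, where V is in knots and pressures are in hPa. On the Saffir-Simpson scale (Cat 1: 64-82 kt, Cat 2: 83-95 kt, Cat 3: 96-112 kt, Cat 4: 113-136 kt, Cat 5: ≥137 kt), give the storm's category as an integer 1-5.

1

ΔP = 1013 − 964 = 49 hPa.
V ≈ 6.5 × 49^0.621 = 6.5 × 11.21 ≈ 73 kt.
73 kt falls in the Category 1 band.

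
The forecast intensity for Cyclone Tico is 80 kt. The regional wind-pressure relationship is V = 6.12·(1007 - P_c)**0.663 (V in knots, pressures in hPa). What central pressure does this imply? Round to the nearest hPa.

ΔP = (V / 6.12)^(1/0.663) = (80/6.12)^1.508.
80/6.12 = 13.072; 13.072^1.508 ≈ 48.28 hPa.
P_c = 1007 − 48.28 = 958.72 ≈ 959 hPa.

959 hPa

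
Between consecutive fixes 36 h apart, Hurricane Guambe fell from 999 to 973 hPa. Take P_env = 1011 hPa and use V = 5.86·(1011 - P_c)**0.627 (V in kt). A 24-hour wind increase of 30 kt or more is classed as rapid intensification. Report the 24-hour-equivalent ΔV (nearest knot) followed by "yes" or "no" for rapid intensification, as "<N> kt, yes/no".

V₁: ΔP = 12, V ≈ 5.86 × 12^0.627 ≈ 27.83 kt.
V₂: ΔP = 38, V ≈ 5.86 × 38^0.627 ≈ 57.34 kt.
ΔV over 36 h = 29.51 kt → 24 h equivalent = 29.51 × 24/36 ≈ 19.67 kt.
20 kt < 30 kt ⇒ not rapid intensification.

20 kt, no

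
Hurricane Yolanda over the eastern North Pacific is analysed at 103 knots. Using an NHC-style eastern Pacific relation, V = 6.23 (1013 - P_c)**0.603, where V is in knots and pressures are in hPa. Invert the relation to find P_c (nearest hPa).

908 hPa

ΔP = (V / 6.23)^(1/0.603) = (103/6.23)^1.658.
103/6.23 = 16.533; 16.533^1.658 ≈ 104.83 hPa.
P_c = 1013 − 104.83 = 908.17 ≈ 908 hPa.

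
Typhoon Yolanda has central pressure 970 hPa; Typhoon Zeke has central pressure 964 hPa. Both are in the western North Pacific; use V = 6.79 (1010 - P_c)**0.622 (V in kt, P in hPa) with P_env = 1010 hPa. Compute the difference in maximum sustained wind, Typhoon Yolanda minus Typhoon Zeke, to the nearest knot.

Typhoon Yolanda: ΔP = 40; V ≈ 6.79 × 40^0.622 ≈ 67.35 kt.
Typhoon Zeke: ΔP = 46; V ≈ 6.79 × 46^0.622 ≈ 73.47 kt.
Difference ≈ 67.35 − 73.47 = -6.12 → -6 kt.

-6 kt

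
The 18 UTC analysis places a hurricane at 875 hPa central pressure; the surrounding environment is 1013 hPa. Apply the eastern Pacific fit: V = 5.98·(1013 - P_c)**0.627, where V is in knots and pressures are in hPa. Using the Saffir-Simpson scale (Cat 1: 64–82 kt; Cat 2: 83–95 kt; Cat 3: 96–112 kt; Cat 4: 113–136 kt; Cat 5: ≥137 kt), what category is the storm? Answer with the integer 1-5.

ΔP = 1013 − 875 = 138 hPa.
V ≈ 5.98 × 138^0.627 = 5.98 × 21.96 ≈ 131 kt.
131 kt falls in the Category 4 band.

4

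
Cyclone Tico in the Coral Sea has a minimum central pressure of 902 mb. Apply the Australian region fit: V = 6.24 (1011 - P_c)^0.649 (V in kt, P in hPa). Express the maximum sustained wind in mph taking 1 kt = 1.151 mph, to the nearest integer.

151 mph

ΔP = 1011 − 902 = 109 mb.
V ≈ 6.24 × 109^0.649 = 6.24 × 21.003 ≈ 131.061 kt.
131.061 × 1.151 ≈ 150.85 mph → 151 mph.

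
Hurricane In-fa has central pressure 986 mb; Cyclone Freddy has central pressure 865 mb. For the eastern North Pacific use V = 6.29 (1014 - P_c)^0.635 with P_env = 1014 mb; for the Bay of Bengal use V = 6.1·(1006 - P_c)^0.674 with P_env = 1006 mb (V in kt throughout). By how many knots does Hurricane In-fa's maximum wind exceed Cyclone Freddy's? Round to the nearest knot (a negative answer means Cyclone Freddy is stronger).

Hurricane In-fa: ΔP = 28; V ≈ 6.29 × 28^0.635 ≈ 52.19 kt.
Cyclone Freddy: ΔP = 141; V ≈ 6.1 × 141^0.674 ≈ 171.36 kt.
Difference ≈ 52.19 − 171.36 = -119.17 → -119 kt.

-119 kt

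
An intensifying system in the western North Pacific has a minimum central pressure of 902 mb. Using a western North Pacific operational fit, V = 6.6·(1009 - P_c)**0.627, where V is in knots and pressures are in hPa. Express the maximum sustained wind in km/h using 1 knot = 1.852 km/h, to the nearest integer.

ΔP = 1009 − 902 = 107 mb.
V ≈ 6.6 × 107^0.627 = 6.6 × 18.725 ≈ 123.586 kt.
123.586 × 1.852 ≈ 228.88 km/h → 229 km/h.

229 km/h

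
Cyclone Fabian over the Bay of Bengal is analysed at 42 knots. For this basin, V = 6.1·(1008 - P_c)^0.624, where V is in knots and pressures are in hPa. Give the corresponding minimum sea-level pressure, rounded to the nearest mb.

986 mb

ΔP = (V / 6.1)^(1/0.624) = (42/6.1)^1.603.
42/6.1 = 6.885; 6.885^1.603 ≈ 22.02 mb.
P_c = 1008 − 22.02 = 985.98 ≈ 986 mb.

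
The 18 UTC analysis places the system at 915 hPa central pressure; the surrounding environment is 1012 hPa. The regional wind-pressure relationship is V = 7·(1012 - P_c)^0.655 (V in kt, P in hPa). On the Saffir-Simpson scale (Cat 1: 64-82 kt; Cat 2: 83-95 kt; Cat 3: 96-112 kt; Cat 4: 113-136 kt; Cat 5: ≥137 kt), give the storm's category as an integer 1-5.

ΔP = 1012 − 915 = 97 hPa.
V ≈ 7 × 97^0.655 = 7 × 20.01 ≈ 140 kt.
140 kt falls in the Category 5 band.

5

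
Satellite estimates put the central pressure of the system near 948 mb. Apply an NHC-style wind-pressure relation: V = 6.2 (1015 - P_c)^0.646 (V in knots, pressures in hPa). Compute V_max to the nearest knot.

94 kt

ΔP = 1015 − 948 = 67 mb.
67^0.646 ≈ 15.123.
V ≈ 6.2 × 15.123 ≈ 93.8 kt.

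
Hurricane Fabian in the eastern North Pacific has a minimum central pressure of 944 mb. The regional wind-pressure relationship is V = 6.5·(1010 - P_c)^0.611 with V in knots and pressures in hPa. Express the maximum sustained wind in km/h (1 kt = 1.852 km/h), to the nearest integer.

ΔP = 1010 − 944 = 66 mb.
V ≈ 6.5 × 66^0.611 = 6.5 × 12.934 ≈ 84.073 kt.
84.073 × 1.852 ≈ 155.70 km/h → 156 km/h.

156 km/h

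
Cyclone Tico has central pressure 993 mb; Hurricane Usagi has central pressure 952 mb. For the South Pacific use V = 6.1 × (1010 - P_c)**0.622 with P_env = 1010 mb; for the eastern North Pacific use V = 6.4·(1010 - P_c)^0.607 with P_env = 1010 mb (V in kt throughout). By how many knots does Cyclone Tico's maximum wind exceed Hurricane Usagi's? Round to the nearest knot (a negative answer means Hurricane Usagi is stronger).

-40 kt

Cyclone Tico: ΔP = 17; V ≈ 6.1 × 17^0.622 ≈ 35.54 kt.
Hurricane Usagi: ΔP = 58; V ≈ 6.4 × 58^0.607 ≈ 75.26 kt.
Difference ≈ 35.54 − 75.26 = -39.72 → -40 kt.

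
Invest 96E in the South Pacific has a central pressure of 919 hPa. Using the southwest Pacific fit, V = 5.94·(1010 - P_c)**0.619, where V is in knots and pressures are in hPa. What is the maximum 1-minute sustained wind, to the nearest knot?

97 kt

ΔP = 1010 − 919 = 91 hPa.
91^0.619 ≈ 16.317.
V ≈ 5.94 × 16.317 ≈ 96.9 kt.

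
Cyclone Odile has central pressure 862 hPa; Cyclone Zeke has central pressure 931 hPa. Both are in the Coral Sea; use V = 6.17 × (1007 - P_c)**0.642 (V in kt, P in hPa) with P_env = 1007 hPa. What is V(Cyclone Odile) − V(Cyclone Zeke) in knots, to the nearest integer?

51 kt

Cyclone Odile: ΔP = 145; V ≈ 6.17 × 145^0.642 ≈ 150.62 kt.
Cyclone Zeke: ΔP = 76; V ≈ 6.17 × 76^0.642 ≈ 99.49 kt.
Difference ≈ 150.62 − 99.49 = 51.13 → 51 kt.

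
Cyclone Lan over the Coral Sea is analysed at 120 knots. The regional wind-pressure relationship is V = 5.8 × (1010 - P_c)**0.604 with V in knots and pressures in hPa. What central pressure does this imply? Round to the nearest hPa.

859 hPa

ΔP = (V / 5.8)^(1/0.604) = (120/5.8)^1.656.
120/5.8 = 20.690; 20.690^1.656 ≈ 150.80 hPa.
P_c = 1010 − 150.80 = 859.20 ≈ 859 hPa.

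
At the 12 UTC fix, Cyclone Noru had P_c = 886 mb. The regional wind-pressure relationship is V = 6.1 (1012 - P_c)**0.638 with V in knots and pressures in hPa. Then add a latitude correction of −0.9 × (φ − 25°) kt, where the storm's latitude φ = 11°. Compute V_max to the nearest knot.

146 kt

ΔP = 1012 − 886 = 126 mb.
126^0.638 ≈ 21.879.
V ≈ 6.1 × 21.879 ≈ 133.5 kt.
Latitude correction: −0.9 × (11 − 25) = 12.6 kt.
Corrected V ≈ 146.1 kt → 146 kt.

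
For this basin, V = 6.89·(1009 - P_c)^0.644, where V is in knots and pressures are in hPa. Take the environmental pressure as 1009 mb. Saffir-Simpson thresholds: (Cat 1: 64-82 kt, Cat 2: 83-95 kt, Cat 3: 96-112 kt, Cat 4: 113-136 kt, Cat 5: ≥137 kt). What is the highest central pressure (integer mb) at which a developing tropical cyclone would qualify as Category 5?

905 mb

Category 5 begins at V = 137 kt.
Required ΔP = (137/6.89)^(1/0.644) = 19.884^1.553 ≈ 103.83 mb.
P_c ≤ 1009 − 103.83 = 905.17, so the highest integer P_c is 905 mb.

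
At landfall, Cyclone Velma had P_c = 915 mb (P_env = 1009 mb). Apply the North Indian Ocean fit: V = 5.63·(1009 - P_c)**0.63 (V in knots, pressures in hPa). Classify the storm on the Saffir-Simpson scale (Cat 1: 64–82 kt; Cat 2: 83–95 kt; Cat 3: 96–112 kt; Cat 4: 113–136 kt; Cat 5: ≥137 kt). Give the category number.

ΔP = 1009 − 915 = 94 mb.
V ≈ 5.63 × 94^0.63 = 5.63 × 17.50 ≈ 99 kt.
99 kt falls in the Category 3 band.

3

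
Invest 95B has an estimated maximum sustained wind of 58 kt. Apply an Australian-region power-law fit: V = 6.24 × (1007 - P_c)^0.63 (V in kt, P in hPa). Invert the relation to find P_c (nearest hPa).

ΔP = (V / 6.24)^(1/0.63) = (58/6.24)^1.587.
58/6.24 = 9.295; 9.295^1.587 ≈ 34.43 hPa.
P_c = 1007 − 34.43 = 972.57 ≈ 973 hPa.

973 hPa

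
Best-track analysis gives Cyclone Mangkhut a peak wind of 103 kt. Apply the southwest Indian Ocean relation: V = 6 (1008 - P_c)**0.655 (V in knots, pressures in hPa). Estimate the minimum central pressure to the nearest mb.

931 mb

ΔP = (V / 6)^(1/0.655) = (103/6)^1.527.
103/6 = 17.167; 17.167^1.527 ≈ 76.74 mb.
P_c = 1008 − 76.74 = 931.26 ≈ 931 mb.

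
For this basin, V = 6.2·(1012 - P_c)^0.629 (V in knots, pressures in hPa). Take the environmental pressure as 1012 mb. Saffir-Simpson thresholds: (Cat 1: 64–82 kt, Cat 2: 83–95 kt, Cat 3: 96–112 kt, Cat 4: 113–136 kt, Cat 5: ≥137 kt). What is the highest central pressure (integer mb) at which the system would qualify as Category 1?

Category 1 begins at V = 64 kt.
Required ΔP = (64/6.2)^(1/0.629) = 10.323^1.590 ≈ 40.90 mb.
P_c ≤ 1012 − 40.90 = 971.10, so the highest integer P_c is 971 mb.

971 mb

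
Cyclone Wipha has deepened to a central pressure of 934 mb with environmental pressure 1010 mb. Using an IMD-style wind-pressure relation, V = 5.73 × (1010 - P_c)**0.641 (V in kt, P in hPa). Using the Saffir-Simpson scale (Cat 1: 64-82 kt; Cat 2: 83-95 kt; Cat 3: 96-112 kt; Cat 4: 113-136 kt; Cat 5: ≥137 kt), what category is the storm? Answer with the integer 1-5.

2

ΔP = 1010 − 934 = 76 mb.
V ≈ 5.73 × 76^0.641 = 5.73 × 16.05 ≈ 92 kt.
92 kt falls in the Category 2 band.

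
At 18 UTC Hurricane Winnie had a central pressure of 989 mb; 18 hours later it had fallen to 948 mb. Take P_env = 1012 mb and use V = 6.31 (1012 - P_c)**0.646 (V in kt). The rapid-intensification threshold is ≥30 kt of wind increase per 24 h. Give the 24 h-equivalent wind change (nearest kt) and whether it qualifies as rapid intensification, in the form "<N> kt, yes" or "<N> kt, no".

V₁: ΔP = 23, V ≈ 6.31 × 23^0.646 ≈ 47.83 kt.
V₂: ΔP = 64, V ≈ 6.31 × 64^0.646 ≈ 92.64 kt.
ΔV over 18 h = 44.81 kt → 24 h equivalent = 44.81 × 24/18 ≈ 59.75 kt.
60 kt ≥ 30 kt ⇒ rapid intensification.

60 kt, yes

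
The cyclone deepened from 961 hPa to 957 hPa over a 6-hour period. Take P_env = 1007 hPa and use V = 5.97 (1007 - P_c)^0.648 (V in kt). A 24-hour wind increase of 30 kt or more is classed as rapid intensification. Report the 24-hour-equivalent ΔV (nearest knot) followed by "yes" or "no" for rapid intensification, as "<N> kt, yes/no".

V₁: ΔP = 46, V ≈ 5.97 × 46^0.648 ≈ 71.36 kt.
V₂: ΔP = 50, V ≈ 5.97 × 50^0.648 ≈ 75.32 kt.
ΔV over 6 h = 3.96 kt → 24 h equivalent = 3.96 × 24/6 ≈ 15.84 kt.
16 kt < 30 kt ⇒ not rapid intensification.

16 kt, no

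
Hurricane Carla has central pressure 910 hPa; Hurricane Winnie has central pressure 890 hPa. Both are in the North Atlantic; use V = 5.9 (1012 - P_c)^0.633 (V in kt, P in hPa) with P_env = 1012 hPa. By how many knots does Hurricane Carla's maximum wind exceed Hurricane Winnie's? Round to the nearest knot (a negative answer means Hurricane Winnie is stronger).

-13 kt

Hurricane Carla: ΔP = 102; V ≈ 5.9 × 102^0.633 ≈ 110.23 kt.
Hurricane Winnie: ΔP = 122; V ≈ 5.9 × 122^0.633 ≈ 123.46 kt.
Difference ≈ 110.23 − 123.46 = -13.23 → -13 kt.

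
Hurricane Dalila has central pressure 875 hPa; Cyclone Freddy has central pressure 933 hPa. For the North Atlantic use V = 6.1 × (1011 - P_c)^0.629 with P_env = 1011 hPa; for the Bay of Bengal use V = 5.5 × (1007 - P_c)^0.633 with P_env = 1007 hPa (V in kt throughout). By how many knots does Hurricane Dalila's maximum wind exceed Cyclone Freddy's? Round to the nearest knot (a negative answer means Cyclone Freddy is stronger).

Hurricane Dalila: ΔP = 136; V ≈ 6.1 × 136^0.629 ≈ 134.07 kt.
Cyclone Freddy: ΔP = 74; V ≈ 5.5 × 74^0.633 ≈ 83.87 kt.
Difference ≈ 134.07 − 83.87 = 50.20 → 50 kt.

50 kt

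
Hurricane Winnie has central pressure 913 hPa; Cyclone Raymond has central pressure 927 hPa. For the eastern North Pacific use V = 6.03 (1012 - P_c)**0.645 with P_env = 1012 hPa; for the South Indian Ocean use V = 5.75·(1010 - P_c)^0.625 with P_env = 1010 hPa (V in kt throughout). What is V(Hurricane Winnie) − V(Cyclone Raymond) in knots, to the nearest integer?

26 kt

Hurricane Winnie: ΔP = 99; V ≈ 6.03 × 99^0.645 ≈ 116.82 kt.
Cyclone Raymond: ΔP = 83; V ≈ 5.75 × 83^0.625 ≈ 91.01 kt.
Difference ≈ 116.82 − 91.01 = 25.81 → 26 kt.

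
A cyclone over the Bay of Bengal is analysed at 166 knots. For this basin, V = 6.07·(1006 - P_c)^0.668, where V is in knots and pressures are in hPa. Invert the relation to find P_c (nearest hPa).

ΔP = (V / 6.07)^(1/0.668) = (166/6.07)^1.497.
166/6.07 = 27.348; 27.348^1.497 ≈ 141.60 hPa.
P_c = 1006 − 141.60 = 864.40 ≈ 864 hPa.

864 hPa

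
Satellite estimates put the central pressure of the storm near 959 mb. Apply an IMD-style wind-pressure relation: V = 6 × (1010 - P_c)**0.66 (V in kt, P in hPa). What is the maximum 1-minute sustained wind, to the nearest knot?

ΔP = 1010 − 959 = 51 mb.
51^0.66 ≈ 13.397.
V ≈ 6 × 13.397 ≈ 80.4 kt.

80 kt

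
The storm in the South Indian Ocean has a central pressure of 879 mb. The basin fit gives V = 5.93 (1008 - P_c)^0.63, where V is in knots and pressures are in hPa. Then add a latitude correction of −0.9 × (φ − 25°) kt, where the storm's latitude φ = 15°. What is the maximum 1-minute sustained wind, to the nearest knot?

136 kt

ΔP = 1008 − 879 = 129 mb.
129^0.63 ≈ 21.363.
V ≈ 5.93 × 21.363 ≈ 126.7 kt.
Latitude correction: −0.9 × (15 − 25) = 9 kt.
Corrected V ≈ 135.7 kt → 136 kt.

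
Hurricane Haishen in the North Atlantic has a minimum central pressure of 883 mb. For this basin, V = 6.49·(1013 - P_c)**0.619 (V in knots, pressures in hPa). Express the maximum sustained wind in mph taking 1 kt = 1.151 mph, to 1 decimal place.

ΔP = 1013 − 883 = 130 mb.
V ≈ 6.49 × 130^0.619 = 6.49 × 20.348 ≈ 132.061 kt.
132.061 × 1.151 ≈ 152.00 mph → 152.0 mph.

152.0 mph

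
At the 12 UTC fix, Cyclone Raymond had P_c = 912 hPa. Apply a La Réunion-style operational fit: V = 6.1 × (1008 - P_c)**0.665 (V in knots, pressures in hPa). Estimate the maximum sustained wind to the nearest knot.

127 kt

ΔP = 1008 − 912 = 96 hPa.
96^0.665 ≈ 20.807.
V ≈ 6.1 × 20.807 ≈ 126.9 kt.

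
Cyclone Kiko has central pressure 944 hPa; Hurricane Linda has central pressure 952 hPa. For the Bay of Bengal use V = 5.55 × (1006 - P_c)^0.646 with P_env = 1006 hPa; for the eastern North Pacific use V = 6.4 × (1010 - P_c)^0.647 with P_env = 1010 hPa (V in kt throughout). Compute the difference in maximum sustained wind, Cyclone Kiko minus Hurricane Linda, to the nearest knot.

-9 kt

Cyclone Kiko: ΔP = 62; V ≈ 5.55 × 62^0.646 ≈ 79.83 kt.
Hurricane Linda: ΔP = 58; V ≈ 6.4 × 58^0.647 ≈ 88.54 kt.
Difference ≈ 79.83 − 88.54 = -8.71 → -9 kt.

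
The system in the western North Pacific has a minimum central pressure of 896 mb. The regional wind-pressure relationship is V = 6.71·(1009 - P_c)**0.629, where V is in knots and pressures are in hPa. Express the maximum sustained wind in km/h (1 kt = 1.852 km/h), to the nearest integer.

ΔP = 1009 − 896 = 113 mb.
V ≈ 6.71 × 113^0.629 = 6.71 × 19.561 ≈ 131.253 kt.
131.253 × 1.852 ≈ 243.08 km/h → 243 km/h.

243 km/h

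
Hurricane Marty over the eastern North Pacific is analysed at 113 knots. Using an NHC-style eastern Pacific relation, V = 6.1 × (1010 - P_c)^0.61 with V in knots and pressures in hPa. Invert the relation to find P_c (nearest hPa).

ΔP = (V / 6.1)^(1/0.61) = (113/6.1)^1.639.
113/6.1 = 18.525; 18.525^1.639 ≈ 119.75 hPa.
P_c = 1010 − 119.75 = 890.25 ≈ 890 hPa.

890 hPa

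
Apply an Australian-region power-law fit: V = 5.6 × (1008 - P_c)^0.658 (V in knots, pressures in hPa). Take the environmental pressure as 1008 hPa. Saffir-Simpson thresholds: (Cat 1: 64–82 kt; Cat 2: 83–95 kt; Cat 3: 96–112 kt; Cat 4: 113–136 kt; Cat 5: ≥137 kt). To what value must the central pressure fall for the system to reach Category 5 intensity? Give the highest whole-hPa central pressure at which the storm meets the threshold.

Category 5 begins at V = 137 kt.
Required ΔP = (137/5.6)^(1/0.658) = 24.464^1.520 ≈ 128.89 hPa.
P_c ≤ 1008 − 128.89 = 879.11, so the highest integer P_c is 879 hPa.

879 hPa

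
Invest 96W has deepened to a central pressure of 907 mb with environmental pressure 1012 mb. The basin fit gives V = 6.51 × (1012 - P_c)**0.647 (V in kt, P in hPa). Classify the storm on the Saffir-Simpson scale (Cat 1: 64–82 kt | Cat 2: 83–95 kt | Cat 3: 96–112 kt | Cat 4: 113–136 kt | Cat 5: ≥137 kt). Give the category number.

4

ΔP = 1012 − 907 = 105 mb.
V ≈ 6.51 × 105^0.647 = 6.51 × 20.31 ≈ 132 kt.
132 kt falls in the Category 4 band.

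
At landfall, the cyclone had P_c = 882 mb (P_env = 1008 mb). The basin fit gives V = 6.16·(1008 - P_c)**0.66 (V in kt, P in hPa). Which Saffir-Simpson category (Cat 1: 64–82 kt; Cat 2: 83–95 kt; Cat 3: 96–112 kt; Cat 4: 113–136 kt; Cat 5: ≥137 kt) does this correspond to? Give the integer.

5

ΔP = 1008 − 882 = 126 mb.
V ≈ 6.16 × 126^0.66 = 6.16 × 24.34 ≈ 150 kt.
150 kt falls in the Category 5 band.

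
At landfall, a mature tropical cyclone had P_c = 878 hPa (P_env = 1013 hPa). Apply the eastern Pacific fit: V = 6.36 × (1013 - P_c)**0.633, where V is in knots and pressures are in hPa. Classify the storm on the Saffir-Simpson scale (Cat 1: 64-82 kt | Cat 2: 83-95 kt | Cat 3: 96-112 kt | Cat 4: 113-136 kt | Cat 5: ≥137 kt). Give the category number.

ΔP = 1013 − 878 = 135 hPa.
V ≈ 6.36 × 135^0.633 = 6.36 × 22.31 ≈ 142 kt.
142 kt falls in the Category 5 band.

5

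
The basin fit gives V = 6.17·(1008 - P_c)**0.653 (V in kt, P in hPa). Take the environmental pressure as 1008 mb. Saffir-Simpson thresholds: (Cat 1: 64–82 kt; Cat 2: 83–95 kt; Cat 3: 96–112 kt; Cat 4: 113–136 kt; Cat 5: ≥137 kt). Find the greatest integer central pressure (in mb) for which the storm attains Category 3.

Category 3 begins at V = 96 kt.
Required ΔP = (96/6.17)^(1/0.653) = 15.559^1.531 ≈ 66.90 mb.
P_c ≤ 1008 − 66.90 = 941.10, so the highest integer P_c is 941 mb.

941 mb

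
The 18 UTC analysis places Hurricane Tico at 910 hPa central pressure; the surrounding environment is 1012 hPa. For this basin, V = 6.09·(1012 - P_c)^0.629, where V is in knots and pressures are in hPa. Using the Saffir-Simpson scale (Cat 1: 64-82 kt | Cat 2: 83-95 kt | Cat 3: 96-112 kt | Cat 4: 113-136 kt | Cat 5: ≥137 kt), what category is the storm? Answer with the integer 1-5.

3

ΔP = 1012 − 910 = 102 hPa.
V ≈ 6.09 × 102^0.629 = 6.09 × 18.34 ≈ 112 kt.
112 kt falls in the Category 3 band.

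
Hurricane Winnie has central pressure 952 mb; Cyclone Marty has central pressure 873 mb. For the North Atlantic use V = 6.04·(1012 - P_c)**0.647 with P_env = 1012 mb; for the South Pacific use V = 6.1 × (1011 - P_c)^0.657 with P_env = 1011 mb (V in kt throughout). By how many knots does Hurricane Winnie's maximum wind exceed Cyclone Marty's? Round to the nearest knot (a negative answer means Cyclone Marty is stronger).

-70 kt

Hurricane Winnie: ΔP = 60; V ≈ 6.04 × 60^0.647 ≈ 85.41 kt.
Cyclone Marty: ΔP = 138; V ≈ 6.1 × 138^0.657 ≈ 155.32 kt.
Difference ≈ 85.41 − 155.32 = -69.91 → -70 kt.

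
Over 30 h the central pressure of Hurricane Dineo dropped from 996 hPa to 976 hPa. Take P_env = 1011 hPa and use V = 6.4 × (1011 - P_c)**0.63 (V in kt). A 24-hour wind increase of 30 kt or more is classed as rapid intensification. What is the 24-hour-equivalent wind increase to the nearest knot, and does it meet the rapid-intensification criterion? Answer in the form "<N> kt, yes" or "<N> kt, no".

20 kt, no

V₁: ΔP = 15, V ≈ 6.4 × 15^0.63 ≈ 35.25 kt.
V₂: ΔP = 35, V ≈ 6.4 × 35^0.63 ≈ 60.11 kt.
ΔV over 30 h = 24.86 kt → 24 h equivalent = 24.86 × 24/30 ≈ 19.89 kt.
20 kt < 30 kt ⇒ not rapid intensification.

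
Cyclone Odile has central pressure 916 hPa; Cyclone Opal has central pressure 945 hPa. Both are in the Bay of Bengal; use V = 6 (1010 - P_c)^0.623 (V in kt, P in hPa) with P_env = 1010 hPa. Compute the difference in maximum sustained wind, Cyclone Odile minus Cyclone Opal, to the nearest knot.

21 kt

Cyclone Odile: ΔP = 94; V ≈ 6 × 94^0.623 ≈ 101.72 kt.
Cyclone Opal: ΔP = 65; V ≈ 6 × 65^0.623 ≈ 80.83 kt.
Difference ≈ 101.72 − 80.83 = 20.89 → 21 kt.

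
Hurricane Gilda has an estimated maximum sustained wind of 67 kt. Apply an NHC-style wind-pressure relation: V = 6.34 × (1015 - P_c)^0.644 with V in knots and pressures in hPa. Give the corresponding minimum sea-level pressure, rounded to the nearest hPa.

ΔP = (V / 6.34)^(1/0.644) = (67/6.34)^1.553.
67/6.34 = 10.568; 10.568^1.553 ≈ 38.91 hPa.
P_c = 1015 − 38.91 = 976.09 ≈ 976 hPa.

976 hPa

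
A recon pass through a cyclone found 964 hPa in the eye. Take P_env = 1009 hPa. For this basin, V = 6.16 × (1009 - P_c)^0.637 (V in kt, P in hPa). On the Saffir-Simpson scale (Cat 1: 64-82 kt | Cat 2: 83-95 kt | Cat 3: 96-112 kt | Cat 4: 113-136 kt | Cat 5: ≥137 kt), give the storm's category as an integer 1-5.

1

ΔP = 1009 − 964 = 45 hPa.
V ≈ 6.16 × 45^0.637 = 6.16 × 11.30 ≈ 70 kt.
70 kt falls in the Category 1 band.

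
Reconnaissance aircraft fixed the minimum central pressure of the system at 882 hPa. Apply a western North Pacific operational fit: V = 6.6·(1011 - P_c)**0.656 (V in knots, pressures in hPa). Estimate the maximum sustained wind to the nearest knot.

160 kt

ΔP = 1011 − 882 = 129 hPa.
129^0.656 ≈ 24.241.
V ≈ 6.6 × 24.241 ≈ 160.0 kt.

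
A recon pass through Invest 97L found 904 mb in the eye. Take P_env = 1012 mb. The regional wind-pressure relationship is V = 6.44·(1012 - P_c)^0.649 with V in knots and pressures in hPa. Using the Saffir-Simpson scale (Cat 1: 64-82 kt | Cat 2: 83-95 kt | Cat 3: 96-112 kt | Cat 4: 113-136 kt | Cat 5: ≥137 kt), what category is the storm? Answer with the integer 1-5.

ΔP = 1012 − 904 = 108 mb.
V ≈ 6.44 × 108^0.649 = 6.44 × 20.88 ≈ 134 kt.
134 kt falls in the Category 4 band.

4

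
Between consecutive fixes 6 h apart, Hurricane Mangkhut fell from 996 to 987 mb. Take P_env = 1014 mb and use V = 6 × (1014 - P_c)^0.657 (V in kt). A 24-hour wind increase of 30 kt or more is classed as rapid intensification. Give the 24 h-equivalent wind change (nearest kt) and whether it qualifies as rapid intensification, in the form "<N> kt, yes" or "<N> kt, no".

V₁: ΔP = 18, V ≈ 6 × 18^0.657 ≈ 40.07 kt.
V₂: ΔP = 27, V ≈ 6 × 27^0.657 ≈ 52.31 kt.
ΔV over 6 h = 12.24 kt → 24 h equivalent = 12.24 × 24/6 ≈ 48.96 kt.
49 kt ≥ 30 kt ⇒ rapid intensification.

49 kt, yes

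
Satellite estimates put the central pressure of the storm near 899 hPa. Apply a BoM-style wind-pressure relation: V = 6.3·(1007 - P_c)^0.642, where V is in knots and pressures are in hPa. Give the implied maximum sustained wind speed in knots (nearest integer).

127 kt

ΔP = 1007 − 899 = 108 hPa.
108^0.642 ≈ 20.205.
V ≈ 6.3 × 20.205 ≈ 127.3 kt.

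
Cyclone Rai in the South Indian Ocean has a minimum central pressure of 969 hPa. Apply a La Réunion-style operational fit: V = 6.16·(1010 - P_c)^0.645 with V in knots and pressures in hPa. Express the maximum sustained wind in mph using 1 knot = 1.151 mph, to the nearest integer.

78 mph

ΔP = 1010 − 969 = 41 hPa.
V ≈ 6.16 × 41^0.645 = 6.16 × 10.971 ≈ 67.581 kt.
67.581 × 1.151 ≈ 77.79 mph → 78 mph.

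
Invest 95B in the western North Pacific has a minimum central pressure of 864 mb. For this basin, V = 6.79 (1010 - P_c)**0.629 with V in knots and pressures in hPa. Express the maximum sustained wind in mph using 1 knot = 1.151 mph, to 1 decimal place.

179.6 mph

ΔP = 1010 − 864 = 146 mb.
V ≈ 6.79 × 146^0.629 = 6.79 × 22.981 ≈ 156.044 kt.
156.044 × 1.151 ≈ 179.61 mph → 179.6 mph.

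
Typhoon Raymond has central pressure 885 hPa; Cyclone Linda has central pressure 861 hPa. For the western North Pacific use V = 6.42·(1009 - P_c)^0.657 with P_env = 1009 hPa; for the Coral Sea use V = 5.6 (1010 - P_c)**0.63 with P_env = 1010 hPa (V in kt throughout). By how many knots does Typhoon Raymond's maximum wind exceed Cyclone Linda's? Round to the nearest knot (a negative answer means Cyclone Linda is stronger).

Typhoon Raymond: ΔP = 124; V ≈ 6.42 × 124^0.657 ≈ 152.37 kt.
Cyclone Linda: ΔP = 149; V ≈ 5.6 × 149^0.63 ≈ 131.01 kt.
Difference ≈ 152.37 − 131.01 = 21.36 → 21 kt.

21 kt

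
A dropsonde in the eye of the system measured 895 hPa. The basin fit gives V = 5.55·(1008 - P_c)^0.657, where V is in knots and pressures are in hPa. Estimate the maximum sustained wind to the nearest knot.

ΔP = 1008 − 895 = 113 hPa.
113^0.657 ≈ 22.329.
V ≈ 5.55 × 22.329 ≈ 123.9 kt.

124 kt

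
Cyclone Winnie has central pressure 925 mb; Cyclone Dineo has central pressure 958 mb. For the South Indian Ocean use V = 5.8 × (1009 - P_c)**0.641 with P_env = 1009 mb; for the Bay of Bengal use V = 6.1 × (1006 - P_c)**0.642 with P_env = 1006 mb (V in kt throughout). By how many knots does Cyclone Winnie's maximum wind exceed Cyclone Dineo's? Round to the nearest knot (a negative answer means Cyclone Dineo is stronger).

Cyclone Winnie: ΔP = 84; V ≈ 5.8 × 84^0.641 ≈ 99.29 kt.
Cyclone Dineo: ΔP = 48; V ≈ 6.1 × 48^0.642 ≈ 73.23 kt.
Difference ≈ 99.29 − 73.23 = 26.06 → 26 kt.

26 kt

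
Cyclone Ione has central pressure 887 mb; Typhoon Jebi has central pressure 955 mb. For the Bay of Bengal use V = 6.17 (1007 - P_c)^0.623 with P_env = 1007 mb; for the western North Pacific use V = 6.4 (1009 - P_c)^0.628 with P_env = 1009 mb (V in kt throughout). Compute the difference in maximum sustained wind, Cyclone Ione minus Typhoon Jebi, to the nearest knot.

Cyclone Ione: ΔP = 120; V ≈ 6.17 × 120^0.623 ≈ 121.79 kt.
Typhoon Jebi: ΔP = 54; V ≈ 6.4 × 54^0.628 ≈ 78.37 kt.
Difference ≈ 121.79 − 78.37 = 43.42 → 43 kt.

43 kt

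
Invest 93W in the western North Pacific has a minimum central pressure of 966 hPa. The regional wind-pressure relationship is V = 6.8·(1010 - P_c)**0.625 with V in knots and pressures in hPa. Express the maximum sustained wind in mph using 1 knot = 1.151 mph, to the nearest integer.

ΔP = 1010 − 966 = 44 hPa.
V ≈ 6.8 × 44^0.625 = 6.8 × 10.645 ≈ 72.388 kt.
72.388 × 1.151 ≈ 83.32 mph → 83 mph.

83 mph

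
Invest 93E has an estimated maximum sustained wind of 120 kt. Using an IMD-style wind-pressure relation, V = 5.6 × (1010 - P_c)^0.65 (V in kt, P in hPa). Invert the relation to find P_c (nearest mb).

898 mb

ΔP = (V / 5.6)^(1/0.65) = (120/5.6)^1.538.
120/5.6 = 21.429; 21.429^1.538 ≈ 111.60 mb.
P_c = 1010 − 111.60 = 898.40 ≈ 898 mb.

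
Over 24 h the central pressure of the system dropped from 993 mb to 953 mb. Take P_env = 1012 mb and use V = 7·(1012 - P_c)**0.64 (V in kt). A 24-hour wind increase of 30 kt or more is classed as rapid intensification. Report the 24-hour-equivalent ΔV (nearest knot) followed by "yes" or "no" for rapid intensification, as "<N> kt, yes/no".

49 kt, yes

V₁: ΔP = 19, V ≈ 7 × 19^0.64 ≈ 46.08 kt.
V₂: ΔP = 59, V ≈ 7 × 59^0.64 ≈ 95.16 kt.
ΔV over 24 h = 49.08 kt → 24 h equivalent = 49.08 × 24/24 ≈ 49.08 kt.
49 kt ≥ 30 kt ⇒ rapid intensification.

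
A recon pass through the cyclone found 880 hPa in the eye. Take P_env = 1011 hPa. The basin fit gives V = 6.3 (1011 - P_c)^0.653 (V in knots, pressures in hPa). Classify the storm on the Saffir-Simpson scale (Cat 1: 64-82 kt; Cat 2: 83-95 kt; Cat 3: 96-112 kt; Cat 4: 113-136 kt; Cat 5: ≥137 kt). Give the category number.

ΔP = 1011 − 880 = 131 hPa.
V ≈ 6.3 × 131^0.653 = 6.3 × 24.13 ≈ 152 kt.
152 kt falls in the Category 5 band.

5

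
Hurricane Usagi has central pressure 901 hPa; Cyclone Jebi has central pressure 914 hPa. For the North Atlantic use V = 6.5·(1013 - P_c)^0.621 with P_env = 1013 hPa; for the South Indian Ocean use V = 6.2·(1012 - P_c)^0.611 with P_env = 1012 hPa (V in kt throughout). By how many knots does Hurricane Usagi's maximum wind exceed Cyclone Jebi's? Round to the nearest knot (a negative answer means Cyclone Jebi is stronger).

20 kt

Hurricane Usagi: ΔP = 112; V ≈ 6.5 × 112^0.621 ≈ 121.75 kt.
Cyclone Jebi: ΔP = 98; V ≈ 6.2 × 98^0.611 ≈ 102.10 kt.
Difference ≈ 121.75 − 102.10 = 19.65 → 20 kt.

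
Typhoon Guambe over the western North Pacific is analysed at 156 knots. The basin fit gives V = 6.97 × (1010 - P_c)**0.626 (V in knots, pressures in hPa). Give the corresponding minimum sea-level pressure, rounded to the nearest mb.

ΔP = (V / 6.97)^(1/0.626) = (156/6.97)^1.597.
156/6.97 = 22.382; 22.382^1.597 ≈ 143.34 mb.
P_c = 1010 − 143.34 = 866.66 ≈ 867 mb.

867 mb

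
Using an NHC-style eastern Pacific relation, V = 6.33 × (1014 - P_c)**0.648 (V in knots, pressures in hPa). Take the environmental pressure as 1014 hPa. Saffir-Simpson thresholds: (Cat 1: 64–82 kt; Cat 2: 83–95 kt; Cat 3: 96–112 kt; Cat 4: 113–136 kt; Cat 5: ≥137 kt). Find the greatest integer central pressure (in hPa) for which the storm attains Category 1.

978 hPa

Category 1 begins at V = 64 kt.
Required ΔP = (64/6.33)^(1/0.648) = 10.111^1.543 ≈ 35.53 hPa.
P_c ≤ 1014 − 35.53 = 978.47, so the highest integer P_c is 978 hPa.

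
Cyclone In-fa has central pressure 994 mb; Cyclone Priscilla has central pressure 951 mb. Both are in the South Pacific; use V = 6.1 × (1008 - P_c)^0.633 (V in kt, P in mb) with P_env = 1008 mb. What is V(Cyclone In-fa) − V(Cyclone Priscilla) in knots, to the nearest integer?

-46 kt

Cyclone In-fa: ΔP = 14; V ≈ 6.1 × 14^0.633 ≈ 32.42 kt.
Cyclone Priscilla: ΔP = 57; V ≈ 6.1 × 57^0.633 ≈ 78.85 kt.
Difference ≈ 32.42 − 78.85 = -46.43 → -46 kt.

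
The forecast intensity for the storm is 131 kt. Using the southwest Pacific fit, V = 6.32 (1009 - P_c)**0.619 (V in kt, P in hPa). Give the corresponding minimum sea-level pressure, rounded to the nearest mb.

ΔP = (V / 6.32)^(1/0.619) = (131/6.32)^1.616.
131/6.32 = 20.728; 20.728^1.616 ≈ 133.94 mb.
P_c = 1009 − 133.94 = 875.06 ≈ 875 mb.

875 mb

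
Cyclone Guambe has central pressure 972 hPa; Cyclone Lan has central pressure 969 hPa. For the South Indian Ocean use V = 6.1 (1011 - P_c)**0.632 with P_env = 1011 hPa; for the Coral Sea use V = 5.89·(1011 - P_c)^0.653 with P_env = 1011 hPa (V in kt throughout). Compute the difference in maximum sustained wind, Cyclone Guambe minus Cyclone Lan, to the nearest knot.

-6 kt

Cyclone Guambe: ΔP = 39; V ≈ 6.1 × 39^0.632 ≈ 61.78 kt.
Cyclone Lan: ΔP = 42; V ≈ 5.89 × 42^0.653 ≈ 67.62 kt.
Difference ≈ 61.78 − 67.62 = -5.84 → -6 kt.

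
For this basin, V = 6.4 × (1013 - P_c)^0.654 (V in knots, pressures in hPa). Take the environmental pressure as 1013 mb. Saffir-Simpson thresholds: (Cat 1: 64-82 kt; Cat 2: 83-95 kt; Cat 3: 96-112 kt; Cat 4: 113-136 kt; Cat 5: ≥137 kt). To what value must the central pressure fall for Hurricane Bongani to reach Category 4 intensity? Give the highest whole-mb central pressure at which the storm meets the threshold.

932 mb

Category 4 begins at V = 113 kt.
Required ΔP = (113/6.4)^(1/0.654) = 17.656^1.529 ≈ 80.64 mb.
P_c ≤ 1013 − 80.64 = 932.36, so the highest integer P_c is 932 mb.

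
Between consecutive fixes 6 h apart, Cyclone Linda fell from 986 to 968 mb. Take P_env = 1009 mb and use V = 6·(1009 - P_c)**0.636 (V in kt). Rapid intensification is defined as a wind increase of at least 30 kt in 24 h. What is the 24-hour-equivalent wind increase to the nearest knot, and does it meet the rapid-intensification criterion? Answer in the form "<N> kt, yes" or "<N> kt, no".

78 kt, yes

V₁: ΔP = 23, V ≈ 6 × 23^0.636 ≈ 44.08 kt.
V₂: ΔP = 41, V ≈ 6 × 41^0.636 ≈ 63.66 kt.
ΔV over 6 h = 19.58 kt → 24 h equivalent = 19.58 × 24/6 ≈ 78.32 kt.
78 kt ≥ 30 kt ⇒ rapid intensification.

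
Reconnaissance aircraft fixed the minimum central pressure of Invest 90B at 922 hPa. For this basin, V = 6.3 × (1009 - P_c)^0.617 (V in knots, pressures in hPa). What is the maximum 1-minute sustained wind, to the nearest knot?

99 kt

ΔP = 1009 − 922 = 87 hPa.
87^0.617 ≈ 15.728.
V ≈ 6.3 × 15.728 ≈ 99.1 kt.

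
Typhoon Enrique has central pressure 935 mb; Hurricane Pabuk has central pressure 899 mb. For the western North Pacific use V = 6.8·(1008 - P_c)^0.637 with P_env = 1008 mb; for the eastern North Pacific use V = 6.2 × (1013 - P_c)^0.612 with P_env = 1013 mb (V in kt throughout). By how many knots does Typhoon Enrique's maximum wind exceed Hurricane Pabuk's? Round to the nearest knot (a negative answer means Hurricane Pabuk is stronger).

Typhoon Enrique: ΔP = 73; V ≈ 6.8 × 73^0.637 ≈ 104.58 kt.
Hurricane Pabuk: ΔP = 114; V ≈ 6.2 × 114^0.612 ≈ 112.52 kt.
Difference ≈ 104.58 − 112.52 = -7.94 → -8 kt.

-8 kt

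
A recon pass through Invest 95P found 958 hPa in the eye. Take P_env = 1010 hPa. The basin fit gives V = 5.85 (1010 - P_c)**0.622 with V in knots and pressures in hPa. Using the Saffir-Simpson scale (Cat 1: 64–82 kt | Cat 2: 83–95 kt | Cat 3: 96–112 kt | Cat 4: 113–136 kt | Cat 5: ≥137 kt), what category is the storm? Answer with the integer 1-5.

1

ΔP = 1010 − 958 = 52 hPa.
V ≈ 5.85 × 52^0.622 = 5.85 × 11.68 ≈ 68 kt.
68 kt falls in the Category 1 band.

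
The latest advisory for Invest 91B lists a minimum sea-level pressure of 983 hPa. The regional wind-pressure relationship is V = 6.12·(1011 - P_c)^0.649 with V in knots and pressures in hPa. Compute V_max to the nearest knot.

53 kt

ΔP = 1011 − 983 = 28 hPa.
28^0.649 ≈ 8.694.
V ≈ 6.12 × 8.694 ≈ 53.2 kt.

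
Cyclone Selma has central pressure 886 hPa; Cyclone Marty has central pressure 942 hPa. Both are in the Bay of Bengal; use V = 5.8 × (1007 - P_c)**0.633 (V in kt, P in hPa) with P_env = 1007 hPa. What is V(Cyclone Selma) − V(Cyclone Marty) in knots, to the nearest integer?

39 kt

Cyclone Selma: ΔP = 121; V ≈ 5.8 × 121^0.633 ≈ 120.73 kt.
Cyclone Marty: ΔP = 65; V ≈ 5.8 × 65^0.633 ≈ 81.47 kt.
Difference ≈ 120.73 − 81.47 = 39.26 → 39 kt.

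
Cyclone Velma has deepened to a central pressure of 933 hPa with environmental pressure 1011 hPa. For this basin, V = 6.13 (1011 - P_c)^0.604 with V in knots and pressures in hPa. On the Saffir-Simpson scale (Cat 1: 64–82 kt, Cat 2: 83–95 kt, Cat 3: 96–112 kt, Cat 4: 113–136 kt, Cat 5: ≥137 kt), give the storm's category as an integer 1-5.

ΔP = 1011 − 933 = 78 hPa.
V ≈ 6.13 × 78^0.604 = 6.13 × 13.89 ≈ 85 kt.
85 kt falls in the Category 2 band.

2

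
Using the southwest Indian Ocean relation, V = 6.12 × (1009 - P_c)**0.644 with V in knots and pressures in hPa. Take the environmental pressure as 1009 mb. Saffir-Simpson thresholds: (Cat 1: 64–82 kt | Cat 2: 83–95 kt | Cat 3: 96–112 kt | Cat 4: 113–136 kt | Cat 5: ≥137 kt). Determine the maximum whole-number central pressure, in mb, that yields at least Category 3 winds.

Category 3 begins at V = 96 kt.
Required ΔP = (96/6.12)^(1/0.644) = 15.686^1.553 ≈ 71.85 mb.
P_c ≤ 1009 − 71.85 = 937.15, so the highest integer P_c is 937 mb.

937 mb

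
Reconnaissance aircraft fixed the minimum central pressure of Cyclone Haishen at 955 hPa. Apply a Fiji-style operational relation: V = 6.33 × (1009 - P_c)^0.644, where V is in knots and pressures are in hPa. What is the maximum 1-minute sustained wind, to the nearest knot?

83 kt

ΔP = 1009 − 955 = 54 hPa.
54^0.644 ≈ 13.052.
V ≈ 6.33 × 13.052 ≈ 82.6 kt.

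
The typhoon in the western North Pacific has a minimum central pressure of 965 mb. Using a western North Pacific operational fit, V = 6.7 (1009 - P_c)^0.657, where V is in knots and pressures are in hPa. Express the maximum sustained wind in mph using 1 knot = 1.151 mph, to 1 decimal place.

ΔP = 1009 − 965 = 44 mb.
V ≈ 6.7 × 44^0.657 = 6.7 × 12.016 ≈ 80.505 kt.
80.505 × 1.151 ≈ 92.66 mph → 92.7 mph.

92.7 mph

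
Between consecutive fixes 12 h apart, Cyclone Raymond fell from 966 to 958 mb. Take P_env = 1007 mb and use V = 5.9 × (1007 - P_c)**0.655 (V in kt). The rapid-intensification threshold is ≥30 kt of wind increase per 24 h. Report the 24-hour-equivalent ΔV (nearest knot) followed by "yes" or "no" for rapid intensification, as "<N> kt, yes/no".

17 kt, no

V₁: ΔP = 41, V ≈ 5.9 × 41^0.655 ≈ 67.18 kt.
V₂: ΔP = 49, V ≈ 5.9 × 49^0.655 ≈ 75.50 kt.
ΔV over 12 h = 8.32 kt → 24 h equivalent = 8.32 × 24/12 ≈ 16.64 kt.
17 kt < 30 kt ⇒ not rapid intensification.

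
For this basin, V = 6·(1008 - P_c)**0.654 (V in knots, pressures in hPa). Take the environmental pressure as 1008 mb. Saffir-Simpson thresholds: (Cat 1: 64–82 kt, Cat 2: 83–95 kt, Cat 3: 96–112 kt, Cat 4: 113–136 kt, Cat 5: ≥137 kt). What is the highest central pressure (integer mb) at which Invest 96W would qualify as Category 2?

952 mb

Category 2 begins at V = 83 kt.
Required ΔP = (83/6)^(1/0.654) = 13.833^1.529 ≈ 55.53 mb.
P_c ≤ 1008 − 55.53 = 952.47, so the highest integer P_c is 952 mb.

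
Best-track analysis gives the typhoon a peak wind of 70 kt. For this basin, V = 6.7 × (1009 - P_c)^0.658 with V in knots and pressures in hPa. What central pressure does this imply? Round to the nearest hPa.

ΔP = (V / 6.7)^(1/0.658) = (70/6.7)^1.520.
70/6.7 = 10.448; 10.448^1.520 ≈ 35.37 hPa.
P_c = 1009 − 35.37 = 973.63 ≈ 974 hPa.

974 hPa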